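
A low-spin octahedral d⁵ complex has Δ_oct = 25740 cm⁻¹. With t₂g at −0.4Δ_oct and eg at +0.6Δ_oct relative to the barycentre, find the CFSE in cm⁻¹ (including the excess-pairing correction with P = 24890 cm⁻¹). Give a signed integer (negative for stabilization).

Configuration: t₂g⁵ eg⁰.
CFSE(orbital) = 5×(-0.4Δ_oct) + 0×(0.6Δ_oct) = -2.0Δ_oct; with Δ_oct = 25740 cm⁻¹ that is -51480 cm⁻¹.
Pairing penalty: 2 pairs vs 0 in the high-spin reference → 2 extra × P = 49780 cm⁻¹.
Combining: -51480 + 49780 = -1700 cm⁻¹.

-1700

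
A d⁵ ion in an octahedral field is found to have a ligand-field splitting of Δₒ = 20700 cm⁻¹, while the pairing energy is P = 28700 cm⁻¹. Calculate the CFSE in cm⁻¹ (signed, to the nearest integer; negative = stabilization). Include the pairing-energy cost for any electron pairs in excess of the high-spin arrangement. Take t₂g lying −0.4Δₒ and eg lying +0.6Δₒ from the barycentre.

0

Since Δₒ = 20700 cm⁻¹ < P = 28700 cm⁻¹, the complex adopts the high-spin configuration.
Filling d⁵ accordingly: t₂g³ eg².
Orbital CFSE = 0.0Δₒ = 0.0 × 20700 = 0 cm⁻¹.
High-spin has no excess pairs, so no pairing correction applies.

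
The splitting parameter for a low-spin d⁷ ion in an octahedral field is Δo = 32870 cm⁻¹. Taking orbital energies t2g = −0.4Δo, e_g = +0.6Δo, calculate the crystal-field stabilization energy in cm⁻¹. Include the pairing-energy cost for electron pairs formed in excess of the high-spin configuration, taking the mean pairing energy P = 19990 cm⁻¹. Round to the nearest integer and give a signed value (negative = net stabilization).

The d⁷ electrons fill as t2g^6 e_g^1.
CFSE(orbital) = 6×(-0.4Δo) + 1×(0.6Δo) = -1.8Δo; with Δo = 32870 cm⁻¹ that is -59166 cm⁻¹.
Pairing penalty: 3 pairs vs 2 in the high-spin reference → 1 extra × P = 19990 cm⁻¹.
Combining: -59166 + 19990 = -39176 cm⁻¹.

-39176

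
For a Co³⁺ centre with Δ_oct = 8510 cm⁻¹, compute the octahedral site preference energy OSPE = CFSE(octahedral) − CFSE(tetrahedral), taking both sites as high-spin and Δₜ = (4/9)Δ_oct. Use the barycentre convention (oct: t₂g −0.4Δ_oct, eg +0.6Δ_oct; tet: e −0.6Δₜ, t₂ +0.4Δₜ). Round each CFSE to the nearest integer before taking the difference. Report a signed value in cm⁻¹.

Group 9 minus oxidation state +3 gives a d⁶ configuration for Co³⁺.
Octahedral (high-spin): t₂g⁴ eg², CFSE = 4(−0.4) + 2(+0.6) = -0.4Δ_oct = -0.4 × 8510 = -3404 cm⁻¹.
Tetrahedral: e³ t₂³, CFSE = 3(−0.6) + 3(+0.4) = -0.6Δₜ = -0.6 × (4/9) × 8510 = -2269 cm⁻¹.
OSPE = -3404 − (-2269) = -1135 cm⁻¹.

-1135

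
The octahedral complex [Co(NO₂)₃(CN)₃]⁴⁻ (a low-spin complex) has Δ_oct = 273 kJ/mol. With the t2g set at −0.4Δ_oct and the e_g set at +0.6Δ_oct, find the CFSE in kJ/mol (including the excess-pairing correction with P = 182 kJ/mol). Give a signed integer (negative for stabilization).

-309

Ligand charges: 3×(-1) from NO₂⁻ and 3×(-1) from CN⁻ sum to -6; with overall charge -4, Co is +2.
Co²⁺: group 9, so d-count = 9 − 2 = 7.
Electron filling gives t2g^6 e_g^1.
Orbital CFSE = 6(-0.4) + 1(0.6) = -1.8Δ_oct = -1.8 × 273 = -491 kJ/mol.
Pairing penalty: 3 pairs vs 2 in the high-spin reference → 1 extra × P = 182 kJ/mol.
Combining: -491 + 182 = -309 kJ/mol.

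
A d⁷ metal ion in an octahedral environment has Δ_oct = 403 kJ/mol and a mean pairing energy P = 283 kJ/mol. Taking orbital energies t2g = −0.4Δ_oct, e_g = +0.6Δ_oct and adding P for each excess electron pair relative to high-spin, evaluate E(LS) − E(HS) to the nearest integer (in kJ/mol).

High-spin: t2g^5 e_g^2, CFSE = -0.8Δ_oct = -322 kJ/mol.
For low-spin the configuration is t2g^6 e_g^1: orbital energy -1.8 × 403 = -725 kJ/mol, and 1 additional pair relative to high-spin adds 283 kJ/mol, giving -442 kJ/mol.
The difference is -442 − (-322) = -120 kJ/mol, so low-spin lies lower.

-120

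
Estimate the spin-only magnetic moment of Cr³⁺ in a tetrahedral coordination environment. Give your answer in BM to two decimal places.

Cr sits in group 6; removing 3 electrons leaves Cr³⁺ with 6 − 3 = 3 d electrons.
With tetrahedral geometry the complex is necessarily high-spin.
Configuration: e^2 t2^1 → 3 unpaired electrons.
μ(spin-only) = √[3(3+2)] = √15 ≈ 3.87 BM.

3.87 BM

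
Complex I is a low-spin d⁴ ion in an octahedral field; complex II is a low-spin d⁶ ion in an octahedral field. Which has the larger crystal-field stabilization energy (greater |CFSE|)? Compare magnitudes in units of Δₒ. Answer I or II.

I: t2g^4 e_g^0, CFSE = -1.6Δₒ.
II: t₂g⁶ eg⁰, CFSE = -2.4Δₒ.
So II has the larger |CFSE|.

II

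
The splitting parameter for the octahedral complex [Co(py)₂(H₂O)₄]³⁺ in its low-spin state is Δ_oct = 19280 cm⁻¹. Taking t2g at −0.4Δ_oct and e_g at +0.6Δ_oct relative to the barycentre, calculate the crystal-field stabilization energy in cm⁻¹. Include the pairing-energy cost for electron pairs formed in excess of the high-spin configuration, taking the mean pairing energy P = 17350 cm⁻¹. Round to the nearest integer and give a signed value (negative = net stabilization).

-11572

Ligand charges: 2×(+0) from py and 4×(+0) from H₂O sum to +0; with overall charge +3, Co is +3.
Group 9 minus oxidation state +3 gives a d⁶ configuration for Co³⁺.
Electron filling gives t2g^6 e_g^0.
The orbital stabilization is -2.4Δ_oct = -2.4 × 19280 = -46272 cm⁻¹.
Relative to high-spin t2g^4 e_g^2 (1 paired), the low-spin configuration has 2 additional pairs, contributing +2 × 17350 = +34700 cm⁻¹.
Net CFSE = -46272 + 34700 = -11572 cm⁻¹.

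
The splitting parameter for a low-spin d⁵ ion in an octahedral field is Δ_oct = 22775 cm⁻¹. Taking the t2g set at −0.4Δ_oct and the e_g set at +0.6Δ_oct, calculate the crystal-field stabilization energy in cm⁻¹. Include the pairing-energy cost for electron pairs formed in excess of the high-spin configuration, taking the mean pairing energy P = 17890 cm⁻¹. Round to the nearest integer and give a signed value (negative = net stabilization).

-9770

Configuration: t2g^5 e_g^0.
The orbital stabilization is -2.0Δ_oct = -2.0 × 22775 = -45550 cm⁻¹.
Relative to high-spin t2g^3 e_g^2 (0 paired), the low-spin configuration has 2 additional pairs, contributing +2 × 17890 = +35780 cm⁻¹.
Combining: -45550 + 35780 = -9770 cm⁻¹.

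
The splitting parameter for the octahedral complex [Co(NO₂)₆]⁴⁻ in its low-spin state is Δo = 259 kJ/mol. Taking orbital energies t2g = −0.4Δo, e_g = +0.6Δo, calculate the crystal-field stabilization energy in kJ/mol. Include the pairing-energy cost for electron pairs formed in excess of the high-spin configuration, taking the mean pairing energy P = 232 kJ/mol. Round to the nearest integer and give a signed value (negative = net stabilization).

-234

Each NO₂⁻ contributes -1; 6 × (-1) = -6. With overall charge -4, Co is in the +2 oxidation state.
Co sits in group 9; removing 2 electrons leaves Co²⁺ with 9 − 2 = 7 d electrons.
The d⁷ electrons fill as t2g^6 e_g^1.
CFSE(orbital) = 6×(-0.4Δo) + 1×(0.6Δo) = -1.8Δo; with Δo = 259 kJ/mol that is -466 kJ/mol.
Pairing penalty: 3 pairs vs 2 in the high-spin reference → 1 extra × P = 232 kJ/mol.
Combining: -466 + 232 = -234 kJ/mol.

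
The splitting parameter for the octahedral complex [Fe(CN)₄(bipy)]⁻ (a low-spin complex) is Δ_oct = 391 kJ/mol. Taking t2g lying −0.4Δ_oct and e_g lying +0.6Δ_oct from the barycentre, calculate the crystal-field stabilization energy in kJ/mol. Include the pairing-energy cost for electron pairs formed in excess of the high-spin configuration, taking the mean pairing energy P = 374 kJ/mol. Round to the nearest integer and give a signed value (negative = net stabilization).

-34

Ligand charges: 4×(-1) from CN⁻ and 1×(+0) from bipy sum to -4; with overall charge -1, Fe is +3.
Fe³⁺: group 8, so d-count = 8 − 3 = 5.
The d⁵ electrons fill as t2g^5 e_g^0.
The orbital stabilization is -2.0Δ_oct = -2.0 × 391 = -782 kJ/mol.
Relative to high-spin t2g^3 e_g^2 (0 paired), the low-spin configuration has 2 additional pairs, contributing +2 × 374 = +748 kJ/mol.
Overall CFSE = -782 + 748 = -34 kJ/mol.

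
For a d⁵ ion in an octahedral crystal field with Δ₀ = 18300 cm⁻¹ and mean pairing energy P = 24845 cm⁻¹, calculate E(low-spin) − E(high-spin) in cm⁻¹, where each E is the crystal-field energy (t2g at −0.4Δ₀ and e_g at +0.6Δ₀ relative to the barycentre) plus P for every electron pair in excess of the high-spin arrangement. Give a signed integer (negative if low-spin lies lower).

13090

In the high-spin limit (t2g^3 e_g^2) the orbital term is 0.0Δ₀ = 0 cm⁻¹, with no excess pairing.
Low-spin: t2g^5 e_g^0, orbital CFSE = -2.0Δ₀ = -36600 cm⁻¹; plus 2 excess pairs × P = +49690 cm⁻¹; total 13090 cm⁻¹.
The difference is 13090 − (0) = 13090 cm⁻¹, so high-spin lies lower.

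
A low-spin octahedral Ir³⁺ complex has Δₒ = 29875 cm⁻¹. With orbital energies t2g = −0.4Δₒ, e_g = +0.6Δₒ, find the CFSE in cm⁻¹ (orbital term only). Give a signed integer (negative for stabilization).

Group 9 minus oxidation state +3 gives a d⁶ configuration for Ir³⁺.
Electron filling gives t2g^6 e_g^0.
The orbital stabilization is -2.4Δₒ = -2.4 × 29875 = -71700 cm⁻¹.

-71700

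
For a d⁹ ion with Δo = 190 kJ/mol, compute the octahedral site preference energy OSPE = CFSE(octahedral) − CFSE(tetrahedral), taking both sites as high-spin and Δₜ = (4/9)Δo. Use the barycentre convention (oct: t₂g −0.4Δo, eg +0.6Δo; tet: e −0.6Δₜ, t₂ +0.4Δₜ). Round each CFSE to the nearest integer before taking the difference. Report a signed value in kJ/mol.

-80

Octahedral (high-spin): t2g^6 e_g^3, CFSE = 6(−0.4) + 3(+0.6) = -0.6Δo = -0.6 × 190 = -114 kJ/mol.
Tetrahedral: e^4 t2^5, CFSE = 4(−0.6) + 5(+0.4) = -0.4Δₜ = -0.4 × (4/9) × 190 = -34 kJ/mol.
Subtracting, OSPE = -114 − (-34) = -80 kJ/mol.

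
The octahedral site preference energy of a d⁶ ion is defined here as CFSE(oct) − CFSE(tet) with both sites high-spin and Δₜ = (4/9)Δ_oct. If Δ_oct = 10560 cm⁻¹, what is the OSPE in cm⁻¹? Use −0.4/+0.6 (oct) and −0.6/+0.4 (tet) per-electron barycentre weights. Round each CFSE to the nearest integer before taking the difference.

-1408

Octahedral high-spin t2g^4 e_g^2: CFSE = -0.4 × 10560 = -4224 cm⁻¹.
Tetrahedral e^3 t2^3 gives -0.6Δₜ = -0.6 × (4/9) × 10560 = -2816 cm⁻¹.
OSPE = -4224 − (-2816) = -1408 cm⁻¹.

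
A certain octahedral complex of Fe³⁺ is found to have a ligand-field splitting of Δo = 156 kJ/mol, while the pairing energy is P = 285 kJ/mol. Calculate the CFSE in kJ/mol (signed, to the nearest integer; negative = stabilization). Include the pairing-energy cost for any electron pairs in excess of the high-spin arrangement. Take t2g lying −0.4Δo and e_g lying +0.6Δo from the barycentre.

0

Group 8 minus oxidation state +3 gives a d⁵ configuration for Fe³⁺.
Δo < P, so pairing is avoided: the ground state is high-spin.
Filling d⁵ accordingly: t2g^3 e_g^2.
Orbital CFSE = 0.0Δo = 0.0 × 156 = 0 kJ/mol.
High-spin has no excess pairs, so no pairing correction applies.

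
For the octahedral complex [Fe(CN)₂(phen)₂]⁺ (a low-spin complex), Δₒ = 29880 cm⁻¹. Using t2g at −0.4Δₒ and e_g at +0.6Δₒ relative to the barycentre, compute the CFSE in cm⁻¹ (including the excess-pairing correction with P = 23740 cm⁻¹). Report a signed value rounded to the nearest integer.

-12280

Ligand charges: 2×(-1) from CN⁻ and 2×(+0) from phen sum to -2; with overall charge +1, Fe is +3.
Fe sits in group 8; removing 3 electrons leaves Fe³⁺ with 8 − 3 = 5 d electrons.
Configuration: t2g^5 e_g^0.
The orbital stabilization is -2.0Δₒ = -2.0 × 29880 = -59760 cm⁻¹.
Relative to high-spin t2g^3 e_g^2 (0 paired), the low-spin configuration has 2 additional pairs, contributing +2 × 23740 = +47480 cm⁻¹.
Overall CFSE = -59760 + 47480 = -12280 cm⁻¹.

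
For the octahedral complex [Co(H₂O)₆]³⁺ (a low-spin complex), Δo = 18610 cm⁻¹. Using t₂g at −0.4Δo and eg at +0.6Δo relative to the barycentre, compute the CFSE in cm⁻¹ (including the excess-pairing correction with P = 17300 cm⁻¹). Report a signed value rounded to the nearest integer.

-10064

H₂O is neutral, so the +3 overall charge sits on Co: oxidation state +3.
Co³⁺: group 9, so d-count = 9 − 3 = 6.
Electron filling gives t₂g⁶ eg⁰.
CFSE(orbital) = 6×(-0.4Δo) + 0×(0.6Δo) = -2.4Δo; with Δo = 18610 cm⁻¹ that is -44664 cm⁻¹.
High-spin d⁶ would be t₂g⁴ eg² with 1 pair; low-spin has 3, so 2 excess pairs cost +2P = +34600 cm⁻¹.
Overall CFSE = -44664 + 34600 = -10064 cm⁻¹.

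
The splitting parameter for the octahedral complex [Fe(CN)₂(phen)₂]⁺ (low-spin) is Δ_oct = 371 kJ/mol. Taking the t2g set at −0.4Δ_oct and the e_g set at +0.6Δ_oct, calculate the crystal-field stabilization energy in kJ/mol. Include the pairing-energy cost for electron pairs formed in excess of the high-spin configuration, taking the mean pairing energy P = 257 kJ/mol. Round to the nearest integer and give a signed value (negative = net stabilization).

Ligand charges: 2×(-1) from CN⁻ and 2×(+0) from phen sum to -2; with overall charge +1, Fe is +3.
Fe is in group 8, so Fe³⁺ is d⁵ (8 − 3 = 5).
Configuration: t2g^5 e_g^0.
CFSE(orbital) = 5×(-0.4Δ_oct) + 0×(0.6Δ_oct) = -2.0Δ_oct; with Δ_oct = 371 kJ/mol that is -742 kJ/mol.
Relative to high-spin t2g^3 e_g^2 (0 paired), the low-spin configuration has 2 additional pairs, contributing +2 × 257 = +514 kJ/mol.
Net CFSE = -742 + 514 = -228 kJ/mol.

-228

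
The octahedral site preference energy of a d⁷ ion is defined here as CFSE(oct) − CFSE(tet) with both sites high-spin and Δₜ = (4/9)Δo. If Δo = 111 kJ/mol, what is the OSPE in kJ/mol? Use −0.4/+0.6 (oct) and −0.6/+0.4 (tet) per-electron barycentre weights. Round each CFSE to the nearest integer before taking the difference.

-30

Octahedral (high-spin): t2g^5 e_g^2, CFSE = 5(−0.4) + 2(+0.6) = -0.8Δo = -0.8 × 111 = -89 kJ/mol.
Tetrahedral e^4 t2^3 gives -1.2Δₜ = -1.2 × (4/9) × 111 = -59 kJ/mol.
Subtracting, OSPE = -89 − (-59) = -30 kJ/mol.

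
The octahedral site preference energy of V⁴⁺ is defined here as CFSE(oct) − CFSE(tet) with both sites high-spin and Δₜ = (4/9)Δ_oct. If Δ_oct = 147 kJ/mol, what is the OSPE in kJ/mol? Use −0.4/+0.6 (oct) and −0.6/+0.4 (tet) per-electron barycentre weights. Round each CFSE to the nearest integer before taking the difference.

-20

V sits in group 5; removing 4 electrons leaves V⁴⁺ with 5 − 4 = 1 d electrons.
In an octahedral site d¹ (HS) is t₂g¹ eg⁰, giving CFSE(oct) = -0.4Δ_oct = -59 kJ/mol.
In a tetrahedral site the filling is e¹ t₂⁰: CFSE(tet) = -0.6Δₜ = -0.6 × (4/9)(147) = -39 kJ/mol.
OSPE = CFSE(oct) − CFSE(tet) = -59 − (-39) = -20 kJ/mol.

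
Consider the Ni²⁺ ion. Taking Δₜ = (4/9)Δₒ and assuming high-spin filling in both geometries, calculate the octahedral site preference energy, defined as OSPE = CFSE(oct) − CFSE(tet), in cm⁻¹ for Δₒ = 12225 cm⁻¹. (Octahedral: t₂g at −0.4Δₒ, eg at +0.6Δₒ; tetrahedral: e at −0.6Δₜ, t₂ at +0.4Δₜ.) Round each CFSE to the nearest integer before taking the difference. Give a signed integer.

-10323

Group 10 minus oxidation state +2 gives a d⁸ configuration for Ni²⁺.
In an octahedral site d⁸ (HS) is t2g^6 e_g^2, giving CFSE(oct) = -1.2Δₒ = -14670 cm⁻¹.
Tetrahedral: e^4 t2^4, CFSE = 4(−0.6) + 4(+0.4) = -0.8Δₜ = -0.8 × (4/9) × 12225 = -4347 cm⁻¹.
OSPE = -14670 − (-4347) = -10323 cm⁻¹.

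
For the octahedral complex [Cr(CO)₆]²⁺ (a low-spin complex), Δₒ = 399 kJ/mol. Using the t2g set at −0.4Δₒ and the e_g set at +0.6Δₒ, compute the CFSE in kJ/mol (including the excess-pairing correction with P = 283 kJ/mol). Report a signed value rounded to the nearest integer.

-355

CO is neutral, so the +2 overall charge sits on Cr: oxidation state +2.
Group 6 minus oxidation state +2 gives a d⁴ configuration for Cr²⁺.
Electron filling gives t2g^4 e_g^0.
CFSE(orbital) = 4×(-0.4Δₒ) + 0×(0.6Δₒ) = -1.6Δₒ; with Δₒ = 399 kJ/mol that is -638 kJ/mol.
High-spin d⁴ would be t2g^3 e_g^1 with 0 pairs; low-spin has 1, so 1 excess pair costs +1P = +283 kJ/mol.
Combining: -638 + 283 = -355 kJ/mol.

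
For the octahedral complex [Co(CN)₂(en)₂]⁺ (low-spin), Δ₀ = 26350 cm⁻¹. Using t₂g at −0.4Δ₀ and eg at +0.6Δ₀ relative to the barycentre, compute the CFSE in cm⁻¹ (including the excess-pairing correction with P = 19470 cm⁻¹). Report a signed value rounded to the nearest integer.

-24300

Ligand charges: 2×(-1) from CN⁻ and 2×(+0) from en sum to -2; with overall charge +1, Co is +3.
Co sits in group 9; removing 3 electrons leaves Co³⁺ with 9 − 3 = 6 d electrons.
Configuration: t₂g⁶ eg⁰.
The orbital stabilization is -2.4Δ₀ = -2.4 × 26350 = -63240 cm⁻¹.
Pairing penalty: 3 pairs vs 1 in the high-spin reference → 2 extra × P = 38940 cm⁻¹.
Net CFSE = -63240 + 38940 = -24300 cm⁻¹.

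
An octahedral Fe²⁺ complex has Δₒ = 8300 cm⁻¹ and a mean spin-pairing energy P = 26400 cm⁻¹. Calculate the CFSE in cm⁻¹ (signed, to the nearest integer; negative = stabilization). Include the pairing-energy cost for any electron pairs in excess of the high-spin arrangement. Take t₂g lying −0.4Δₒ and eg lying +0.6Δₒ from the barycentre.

Group 8 minus oxidation state +2 gives a d⁶ configuration for Fe²⁺.
Δₒ < P, so pairing is avoided: the ground state is high-spin.
Filling d⁶ accordingly: t₂g⁴ eg².
Orbital CFSE = -0.4Δₒ = -0.4 × 8300 = -3320 cm⁻¹.
High-spin has no excess pairs, so no pairing correction applies.

-3320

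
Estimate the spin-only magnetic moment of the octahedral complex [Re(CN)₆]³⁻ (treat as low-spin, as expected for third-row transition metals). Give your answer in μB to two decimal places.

2.83 μB

Each CN⁻ contributes -1; 6 × (-1) = -6. With overall charge -3, Re is in the +3 oxidation state.
Group 7 minus oxidation state +3 gives a d⁴ configuration for Re³⁺.
Configuration: t2g^4 e_g^0 → 2 unpaired electrons.
μ(spin-only) = √[2(2+2)] = √8 ≈ 2.83 μB.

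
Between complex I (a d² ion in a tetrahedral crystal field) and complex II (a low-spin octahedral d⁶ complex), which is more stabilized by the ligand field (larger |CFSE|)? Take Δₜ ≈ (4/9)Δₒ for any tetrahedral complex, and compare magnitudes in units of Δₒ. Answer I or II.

II

I: Tetrahedral splitting is small, so the complex is high-spin; e² t₂⁰, CFSE = -1.2Δₜ ≈ -0.53Δₒ.
II: t2g^6 e_g^0, CFSE = -2.4Δₒ.
So II has the larger |CFSE|.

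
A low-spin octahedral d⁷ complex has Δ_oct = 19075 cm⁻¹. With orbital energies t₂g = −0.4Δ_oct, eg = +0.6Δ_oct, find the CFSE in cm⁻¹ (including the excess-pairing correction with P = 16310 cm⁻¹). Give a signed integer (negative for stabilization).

Electron filling gives t₂g⁶ eg¹.
Orbital CFSE = 6(-0.4) + 1(0.6) = -1.8Δ_oct = -1.8 × 19075 = -34335 cm⁻¹.
High-spin d⁷ would be t₂g⁵ eg² with 2 pairs; low-spin has 3, so 1 excess pair costs +1P = +16310 cm⁻¹.
Overall CFSE = -34335 + 16310 = -18025 cm⁻¹.

-18025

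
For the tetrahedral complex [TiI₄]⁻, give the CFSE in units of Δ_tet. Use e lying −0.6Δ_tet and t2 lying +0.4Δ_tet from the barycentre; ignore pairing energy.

-0.6 Δ_tet

Each I⁻ contributes -1; 4 × (-1) = -4. With overall charge -1, Ti is in the +3 oxidation state.
Group 4 minus oxidation state +3 gives a d¹ configuration for Ti³⁺.
With tetrahedral geometry the complex is necessarily high-spin.
Configuration: e^1 t2^0.
CFSE = 1(-0.6Δ_tet) + 0(0.4Δ_tet) = -0.6Δ_tet + 0.0Δ_tet = -0.6Δ_tet.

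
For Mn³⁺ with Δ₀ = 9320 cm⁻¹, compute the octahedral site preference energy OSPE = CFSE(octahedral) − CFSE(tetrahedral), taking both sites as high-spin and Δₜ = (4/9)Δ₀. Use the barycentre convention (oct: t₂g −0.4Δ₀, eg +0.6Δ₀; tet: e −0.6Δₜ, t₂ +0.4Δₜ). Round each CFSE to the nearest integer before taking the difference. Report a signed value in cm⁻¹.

-3935

Group 7 minus oxidation state +3 gives a d⁴ configuration for Mn³⁺.
Octahedral high-spin t2g^3 e_g^1: CFSE = -0.6 × 9320 = -5592 cm⁻¹.
Tetrahedral e^2 t2^2 gives -0.4Δₜ = -0.4 × (4/9) × 9320 = -1657 cm⁻¹.
OSPE = CFSE(oct) − CFSE(tet) = -5592 − (-1657) = -3935 cm⁻¹.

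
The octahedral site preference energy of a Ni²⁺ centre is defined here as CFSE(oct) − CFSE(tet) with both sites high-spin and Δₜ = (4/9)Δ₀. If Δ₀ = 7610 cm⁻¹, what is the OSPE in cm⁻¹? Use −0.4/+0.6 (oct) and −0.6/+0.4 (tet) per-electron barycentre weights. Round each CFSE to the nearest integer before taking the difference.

-6426

Group 10 minus oxidation state +2 gives a d⁸ configuration for Ni²⁺.
In an octahedral site d⁸ (HS) is t₂g⁶ eg², giving CFSE(oct) = -1.2Δ₀ = -9132 cm⁻¹.
Tetrahedral e⁴ t₂⁴ gives -0.8Δₜ = -0.8 × (4/9) × 7610 = -2706 cm⁻¹.
Subtracting, OSPE = -9132 − (-2706) = -6426 cm⁻¹.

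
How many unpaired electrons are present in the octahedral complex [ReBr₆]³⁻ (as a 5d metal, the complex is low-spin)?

2

Each Br⁻ contributes -1; 6 × (-1) = -6. With overall charge -3, Re is in the +3 oxidation state.
Re sits in group 7; removing 3 electrons leaves Re³⁺ with 7 − 3 = 4 d electrons.
Configuration: t₂g⁴ eg⁰, giving 2 unpaired electrons.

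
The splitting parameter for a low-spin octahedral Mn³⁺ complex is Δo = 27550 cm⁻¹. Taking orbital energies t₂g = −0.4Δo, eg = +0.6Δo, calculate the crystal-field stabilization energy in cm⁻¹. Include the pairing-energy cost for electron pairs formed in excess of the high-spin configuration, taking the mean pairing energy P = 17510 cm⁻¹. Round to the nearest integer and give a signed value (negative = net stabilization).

-26570

Mn³⁺: group 7, so d-count = 7 − 3 = 4.
The d⁴ electrons fill as t₂g⁴ eg⁰.
Orbital CFSE = 4(-0.4) + 0(0.6) = -1.6Δo = -1.6 × 27550 = -44080 cm⁻¹.
Relative to high-spin t₂g³ eg¹ (0 paired), the low-spin configuration has 1 additional pair, contributing +1 × 17510 = +17510 cm⁻¹.
Net CFSE = -44080 + 17510 = -26570 cm⁻¹.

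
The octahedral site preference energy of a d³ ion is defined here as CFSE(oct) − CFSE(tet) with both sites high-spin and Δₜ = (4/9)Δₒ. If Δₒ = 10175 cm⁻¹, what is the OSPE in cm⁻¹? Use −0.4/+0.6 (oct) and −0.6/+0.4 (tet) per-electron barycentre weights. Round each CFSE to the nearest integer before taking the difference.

Octahedral (high-spin): t₂g³ eg⁰, CFSE = 3(−0.4) + 0(+0.6) = -1.2Δₒ = -1.2 × 10175 = -12210 cm⁻¹.
Tetrahedral e² t₂¹ gives -0.8Δₜ = -0.8 × (4/9) × 10175 = -3618 cm⁻¹.
OSPE = -12210 − (-3618) = -8592 cm⁻¹.

-8592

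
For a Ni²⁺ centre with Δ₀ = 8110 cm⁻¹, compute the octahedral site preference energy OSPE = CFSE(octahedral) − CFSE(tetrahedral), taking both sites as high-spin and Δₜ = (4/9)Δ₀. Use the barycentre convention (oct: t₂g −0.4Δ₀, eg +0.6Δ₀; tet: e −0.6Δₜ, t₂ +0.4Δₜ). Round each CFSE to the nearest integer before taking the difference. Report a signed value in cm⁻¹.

-6848

Ni is in group 10, so Ni²⁺ is d⁸ (10 − 2 = 8).
In an octahedral site d⁸ (HS) is t₂g⁶ eg², giving CFSE(oct) = -1.2Δ₀ = -9732 cm⁻¹.
In a tetrahedral site the filling is e⁴ t₂⁴: CFSE(tet) = -0.8Δₜ = -0.8 × (4/9)(8110) = -2884 cm⁻¹.
Subtracting, OSPE = -9732 − (-2884) = -6848 cm⁻¹.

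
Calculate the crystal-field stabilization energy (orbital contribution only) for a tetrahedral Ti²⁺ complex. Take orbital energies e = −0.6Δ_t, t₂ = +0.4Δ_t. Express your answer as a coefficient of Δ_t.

Group 4 minus oxidation state +2 gives a d² configuration for Ti²⁺.
With tetrahedral geometry the complex is necessarily high-spin.
Configuration: e² t₂⁰.
CFSE = 2(-0.6Δ_t) + 0(0.4Δ_t) = -1.2Δ_t + 0.0Δ_t = -1.2Δ_t.

-1.2 Δ_t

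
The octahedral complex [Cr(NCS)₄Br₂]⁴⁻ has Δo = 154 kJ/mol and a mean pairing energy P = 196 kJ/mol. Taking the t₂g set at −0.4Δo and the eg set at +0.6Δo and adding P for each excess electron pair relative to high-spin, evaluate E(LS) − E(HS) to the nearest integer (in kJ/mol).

Ligand charges: 4×(-1) from NCS⁻ and 2×(-1) from Br⁻ sum to -6; with overall charge -4, Cr is +2.
Cr sits in group 6; removing 2 electrons leaves Cr²⁺ with 6 − 2 = 4 d electrons.
In the high-spin limit (t₂g³ eg¹) the orbital term is -0.6Δo = -92 kJ/mol, with no excess pairing.
For low-spin the configuration is t₂g⁴ eg⁰: orbital energy -1.6 × 154 = -246 kJ/mol, and 1 additional pair relative to high-spin adds 196 kJ/mol, giving -50 kJ/mol.
The difference is -50 − (-92) = 42 kJ/mol, so high-spin lies lower.

42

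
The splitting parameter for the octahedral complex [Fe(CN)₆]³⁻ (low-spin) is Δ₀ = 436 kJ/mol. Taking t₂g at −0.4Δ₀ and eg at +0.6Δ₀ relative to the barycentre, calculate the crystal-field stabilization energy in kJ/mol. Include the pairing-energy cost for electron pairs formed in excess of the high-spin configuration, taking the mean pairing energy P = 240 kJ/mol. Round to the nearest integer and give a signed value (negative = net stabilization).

Each CN⁻ contributes -1; 6 × (-1) = -6. With overall charge -3, Fe is in the +3 oxidation state.
Fe³⁺: group 8, so d-count = 8 − 3 = 5.
Electron filling gives t₂g⁵ eg⁰.
CFSE(orbital) = 5×(-0.4Δ₀) + 0×(0.6Δ₀) = -2.0Δ₀; with Δ₀ = 436 kJ/mol that is -872 kJ/mol.
High-spin d⁵ would be t₂g³ eg² with 0 pairs; low-spin has 2, so 2 excess pairs cost +2P = +480 kJ/mol.
Net CFSE = -872 + 480 = -392 kJ/mol.

-392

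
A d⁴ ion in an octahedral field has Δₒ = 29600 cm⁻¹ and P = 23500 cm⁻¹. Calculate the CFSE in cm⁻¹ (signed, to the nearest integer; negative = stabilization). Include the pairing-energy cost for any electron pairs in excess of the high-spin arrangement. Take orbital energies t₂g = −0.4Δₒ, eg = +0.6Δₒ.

-23860

Here Δₒ > P (29600 > 23500), so the low-spin state is favoured.
That gives t₂g⁴ eg⁰.
Orbital CFSE = -1.6Δₒ = -1.6 × 29600 = -47360 cm⁻¹.
Excess pairs vs high-spin: 1 − 0 = 1; pairing cost = +23500 cm⁻¹.
Net CFSE = -47360 + 23500 = -23860 cm⁻¹.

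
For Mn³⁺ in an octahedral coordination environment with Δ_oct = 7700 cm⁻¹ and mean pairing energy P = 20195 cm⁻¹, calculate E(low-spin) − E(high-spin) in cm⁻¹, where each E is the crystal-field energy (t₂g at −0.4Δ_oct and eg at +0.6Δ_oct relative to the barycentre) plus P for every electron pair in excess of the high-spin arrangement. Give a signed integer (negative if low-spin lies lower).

Mn is in group 7, so Mn³⁺ is d⁴ (7 − 3 = 4).
High-spin d⁴ fills as t₂g³ eg¹ with CFSE 3(−0.4) + 1(+0.6) = -0.6Δ_oct = -4620 cm⁻¹.
Low-spin t₂g⁴ eg⁰ gives -1.6Δ_oct = -12320 cm⁻¹, but forming 1 extra pair costs 1P = 20195 cm⁻¹, so E(LS) = -12320 + 20195 = 7875 cm⁻¹.
E(LS) − E(HS) = 7875 − (-4620) = 12495 cm⁻¹.

12495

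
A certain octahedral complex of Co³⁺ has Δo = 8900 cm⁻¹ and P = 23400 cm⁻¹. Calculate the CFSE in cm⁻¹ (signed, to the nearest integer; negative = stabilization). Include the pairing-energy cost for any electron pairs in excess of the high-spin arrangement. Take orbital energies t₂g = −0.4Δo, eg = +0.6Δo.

Co is in group 9, so Co³⁺ is d⁶ (9 − 3 = 6).
With Δo < P the complex is high-spin.
Configuration: t₂g⁴ eg².
Orbital CFSE = -0.4Δo = -0.4 × 8900 = -3560 cm⁻¹.
High-spin has no excess pairs, so no pairing correction applies.

-3560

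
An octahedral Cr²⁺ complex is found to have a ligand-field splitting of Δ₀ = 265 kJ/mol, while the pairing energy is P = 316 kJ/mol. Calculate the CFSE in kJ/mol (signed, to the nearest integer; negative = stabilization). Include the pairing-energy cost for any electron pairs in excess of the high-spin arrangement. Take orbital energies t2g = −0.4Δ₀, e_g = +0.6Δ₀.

-159

Cr sits in group 6; removing 2 electrons leaves Cr²⁺ with 6 − 2 = 4 d electrons.
With Δ₀ < P the complex is high-spin.
That gives t2g^3 e_g^1.
Orbital CFSE = -0.6Δ₀ = -0.6 × 265 = -159 kJ/mol.
High-spin has no excess pairs, so no pairing correction applies.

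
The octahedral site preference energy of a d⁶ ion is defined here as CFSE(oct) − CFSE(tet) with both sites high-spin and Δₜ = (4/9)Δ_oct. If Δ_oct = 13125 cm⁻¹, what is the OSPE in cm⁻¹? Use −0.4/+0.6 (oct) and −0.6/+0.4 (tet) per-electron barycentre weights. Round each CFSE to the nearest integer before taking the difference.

-1750

Octahedral high-spin t2g^4 e_g^2: CFSE = -0.4 × 13125 = -5250 cm⁻¹.
Tetrahedral e^3 t2^3 gives -0.6Δₜ = -0.6 × (4/9) × 13125 = -3500 cm⁻¹.
OSPE = -5250 − (-3500) = -1750 cm⁻¹.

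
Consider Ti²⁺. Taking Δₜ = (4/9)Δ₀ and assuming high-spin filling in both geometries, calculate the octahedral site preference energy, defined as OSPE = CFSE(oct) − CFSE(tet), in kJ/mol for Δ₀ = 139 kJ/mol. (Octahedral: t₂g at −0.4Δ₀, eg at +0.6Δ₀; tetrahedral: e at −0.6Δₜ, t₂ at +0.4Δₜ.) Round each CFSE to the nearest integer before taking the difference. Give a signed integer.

Ti sits in group 4; removing 2 electrons leaves Ti²⁺ with 4 − 2 = 2 d electrons.
Octahedral (high-spin): t₂g² eg⁰, CFSE = 2(−0.4) + 0(+0.6) = -0.8Δ₀ = -0.8 × 139 = -111 kJ/mol.
In a tetrahedral site the filling is e² t₂⁰: CFSE(tet) = -1.2Δₜ = -1.2 × (4/9)(139) = -74 kJ/mol.
OSPE = CFSE(oct) − CFSE(tet) = -111 − (-74) = -37 kJ/mol.

-37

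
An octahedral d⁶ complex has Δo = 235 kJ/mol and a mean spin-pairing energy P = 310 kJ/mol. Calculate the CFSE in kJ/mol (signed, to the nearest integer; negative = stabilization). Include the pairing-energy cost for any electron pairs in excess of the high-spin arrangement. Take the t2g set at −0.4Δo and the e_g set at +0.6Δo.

-94

With Δo < P the complex is high-spin.
Configuration: t2g^4 e_g^2.
Orbital CFSE = -0.4Δo = -0.4 × 235 = -94 kJ/mol.
High-spin has no excess pairs, so no pairing correction applies.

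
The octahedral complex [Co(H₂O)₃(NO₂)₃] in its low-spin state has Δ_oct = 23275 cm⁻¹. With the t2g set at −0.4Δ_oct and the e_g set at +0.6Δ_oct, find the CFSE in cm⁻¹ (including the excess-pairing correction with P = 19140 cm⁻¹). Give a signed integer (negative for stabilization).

Ligand charges: 3×(+0) from H₂O and 3×(-1) from NO₂⁻ sum to -3; with overall charge +0, Co is +3.
Co sits in group 9; removing 3 electrons leaves Co³⁺ with 9 − 3 = 6 d electrons.
Electron filling gives t2g^6 e_g^0.
The orbital stabilization is -2.4Δ_oct = -2.4 × 23275 = -55860 cm⁻¹.
Pairing penalty: 3 pairs vs 1 in the high-spin reference → 2 extra × P = 38280 cm⁻¹.
Net CFSE = -55860 + 38280 = -17580 cm⁻¹.

-17580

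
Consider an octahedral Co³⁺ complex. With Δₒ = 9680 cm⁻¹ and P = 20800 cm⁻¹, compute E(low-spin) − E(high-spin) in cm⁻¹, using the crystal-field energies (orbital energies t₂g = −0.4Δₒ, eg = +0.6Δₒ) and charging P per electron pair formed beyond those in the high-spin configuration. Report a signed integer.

Group 9 minus oxidation state +3 gives a d⁶ configuration for Co³⁺.
High-spin d⁶ fills as t₂g⁴ eg² with CFSE 4(−0.4) + 2(+0.6) = -0.4Δₒ = -3872 cm⁻¹.
Low-spin t₂g⁶ eg⁰ gives -2.4Δₒ = -23232 cm⁻¹, but forming 2 extra pairs costs 2P = 41600 cm⁻¹, so E(LS) = -23232 + 41600 = 18368 cm⁻¹.
Thus E(LS) − E(HS) = 22240 cm⁻¹.

22240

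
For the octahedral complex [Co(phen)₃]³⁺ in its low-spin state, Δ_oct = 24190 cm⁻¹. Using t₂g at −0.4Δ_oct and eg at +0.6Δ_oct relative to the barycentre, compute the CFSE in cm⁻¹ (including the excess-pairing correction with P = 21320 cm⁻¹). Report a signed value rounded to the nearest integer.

phen is neutral, so the +3 overall charge sits on Co: oxidation state +3.
Co³⁺: group 9, so d-count = 9 − 3 = 6.
The d⁶ electrons fill as t₂g⁶ eg⁰.
The orbital stabilization is -2.4Δ_oct = -2.4 × 24190 = -58056 cm⁻¹.
Relative to high-spin t₂g⁴ eg² (1 paired), the low-spin configuration has 2 additional pairs, contributing +2 × 21320 = +42640 cm⁻¹.
Overall CFSE = -58056 + 42640 = -15416 cm⁻¹.

-15416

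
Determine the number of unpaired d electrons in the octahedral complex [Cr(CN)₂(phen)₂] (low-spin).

Ligand charges: 2×(-1) from CN⁻ and 2×(+0) from phen sum to -2; with overall charge +0, Cr is +2.
Group 6 minus oxidation state +2 gives a d⁴ configuration for Cr²⁺.
Configuration: t₂g⁴ eg⁰, giving 2 unpaired electrons.

2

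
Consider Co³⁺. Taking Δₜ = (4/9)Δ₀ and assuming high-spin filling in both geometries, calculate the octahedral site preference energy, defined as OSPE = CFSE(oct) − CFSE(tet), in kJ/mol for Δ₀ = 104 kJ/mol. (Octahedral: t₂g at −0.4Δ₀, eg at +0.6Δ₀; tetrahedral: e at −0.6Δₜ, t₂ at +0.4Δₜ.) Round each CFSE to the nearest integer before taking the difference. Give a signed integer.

-14

Group 9 minus oxidation state +3 gives a d⁶ configuration for Co³⁺.
In an octahedral site d⁶ (HS) is t₂g⁴ eg², giving CFSE(oct) = -0.4Δ₀ = -42 kJ/mol.
Tetrahedral e³ t₂³ gives -0.6Δₜ = -0.6 × (4/9) × 104 = -28 kJ/mol.
Subtracting, OSPE = -42 − (-28) = -14 kJ/mol.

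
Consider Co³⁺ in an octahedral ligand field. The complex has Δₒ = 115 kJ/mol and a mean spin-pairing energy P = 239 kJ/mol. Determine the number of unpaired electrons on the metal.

Co³⁺: group 9, so d-count = 9 − 3 = 6.
Here Δₒ < P (115 < 239), so the high-spin state is favoured.
That gives t₂g⁴ eg².
Unpaired electrons: 4.

4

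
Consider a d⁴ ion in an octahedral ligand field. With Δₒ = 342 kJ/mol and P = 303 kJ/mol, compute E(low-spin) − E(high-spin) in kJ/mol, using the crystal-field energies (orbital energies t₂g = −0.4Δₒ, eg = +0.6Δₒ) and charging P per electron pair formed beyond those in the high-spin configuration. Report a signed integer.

High-spin: t₂g³ eg¹, CFSE = -0.6Δₒ = -205 kJ/mol.
For low-spin the configuration is t₂g⁴ eg⁰: orbital energy -1.6 × 342 = -547 kJ/mol, and 1 additional pair relative to high-spin adds 303 kJ/mol, giving -244 kJ/mol.
The difference is -244 − (-205) = -39 kJ/mol, so low-spin lies lower.

-39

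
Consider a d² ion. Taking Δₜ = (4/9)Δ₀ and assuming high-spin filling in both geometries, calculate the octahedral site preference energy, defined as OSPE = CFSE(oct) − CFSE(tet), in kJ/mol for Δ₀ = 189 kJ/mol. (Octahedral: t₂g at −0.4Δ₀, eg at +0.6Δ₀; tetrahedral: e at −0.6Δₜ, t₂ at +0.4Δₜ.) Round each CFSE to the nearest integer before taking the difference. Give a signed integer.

Octahedral high-spin t2g^2 e_g^0: CFSE = -0.8 × 189 = -151 kJ/mol.
Tetrahedral e^2 t2^0 gives -1.2Δₜ = -1.2 × (4/9) × 189 = -101 kJ/mol.
OSPE = -151 − (-101) = -50 kJ/mol.

-50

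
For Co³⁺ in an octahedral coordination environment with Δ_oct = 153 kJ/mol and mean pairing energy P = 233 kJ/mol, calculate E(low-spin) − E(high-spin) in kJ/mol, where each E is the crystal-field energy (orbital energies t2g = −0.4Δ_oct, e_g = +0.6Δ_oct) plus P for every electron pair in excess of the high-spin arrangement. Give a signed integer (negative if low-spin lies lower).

160

Co sits in group 9; removing 3 electrons leaves Co³⁺ with 9 − 3 = 6 d electrons.
High-spin d⁶ fills as t2g^4 e_g^2 with CFSE 4(−0.4) + 2(+0.6) = -0.4Δ_oct = -61 kJ/mol.
Low-spin: t2g^6 e_g^0, orbital CFSE = -2.4Δ_oct = -367 kJ/mol; plus 2 excess pairs × P = +466 kJ/mol; total 99 kJ/mol.
The difference is 99 − (-61) = 160 kJ/mol, so high-spin lies lower.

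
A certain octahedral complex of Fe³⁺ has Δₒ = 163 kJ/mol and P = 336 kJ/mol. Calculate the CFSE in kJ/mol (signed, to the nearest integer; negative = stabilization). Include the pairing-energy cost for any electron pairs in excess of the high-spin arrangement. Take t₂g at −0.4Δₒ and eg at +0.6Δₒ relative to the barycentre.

Fe is in group 8, so Fe³⁺ is d⁵ (8 − 3 = 5).
Since Δₒ = 163 kJ/mol < P = 336 kJ/mol, the complex adopts the high-spin configuration.
Configuration: t₂g³ eg².
Orbital CFSE = 0.0Δₒ = 0.0 × 163 = 0 kJ/mol.
High-spin has no excess pairs, so no pairing correction applies.

0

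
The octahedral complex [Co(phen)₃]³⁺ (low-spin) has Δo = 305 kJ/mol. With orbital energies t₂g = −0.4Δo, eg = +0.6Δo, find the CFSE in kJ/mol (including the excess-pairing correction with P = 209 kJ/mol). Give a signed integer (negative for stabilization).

-314

phen is neutral, so the +3 overall charge sits on Co: oxidation state +3.
Co sits in group 9; removing 3 electrons leaves Co³⁺ with 9 − 3 = 6 d electrons.
Electron filling gives t₂g⁶ eg⁰.
The orbital stabilization is -2.4Δo = -2.4 × 305 = -732 kJ/mol.
Pairing penalty: 3 pairs vs 1 in the high-spin reference → 2 extra × P = 418 kJ/mol.
Net CFSE = -732 + 418 = -314 kJ/mol.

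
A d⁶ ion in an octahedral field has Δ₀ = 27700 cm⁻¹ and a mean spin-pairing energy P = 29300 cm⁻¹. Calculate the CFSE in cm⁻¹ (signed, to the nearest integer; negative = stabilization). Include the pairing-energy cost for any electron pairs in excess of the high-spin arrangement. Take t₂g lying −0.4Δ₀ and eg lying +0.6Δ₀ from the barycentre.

Here Δ₀ < P (27700 < 29300), so the high-spin state is favoured.
That gives t₂g⁴ eg².
Orbital CFSE = -0.4Δ₀ = -0.4 × 27700 = -11080 cm⁻¹.
High-spin has no excess pairs, so no pairing correction applies.

-11080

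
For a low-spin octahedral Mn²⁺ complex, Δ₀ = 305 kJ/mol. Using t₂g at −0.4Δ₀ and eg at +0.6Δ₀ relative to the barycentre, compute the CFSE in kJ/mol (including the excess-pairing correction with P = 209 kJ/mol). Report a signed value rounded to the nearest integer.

Mn is in group 7, so Mn²⁺ is d⁵ (7 − 2 = 5).
The d⁵ electrons fill as t₂g⁵ eg⁰.
CFSE(orbital) = 5×(-0.4Δ₀) + 0×(0.6Δ₀) = -2.0Δ₀; with Δ₀ = 305 kJ/mol that is -610 kJ/mol.
Pairing penalty: 2 pairs vs 0 in the high-spin reference → 2 extra × P = 418 kJ/mol.
Overall CFSE = -610 + 418 = -192 kJ/mol.

-192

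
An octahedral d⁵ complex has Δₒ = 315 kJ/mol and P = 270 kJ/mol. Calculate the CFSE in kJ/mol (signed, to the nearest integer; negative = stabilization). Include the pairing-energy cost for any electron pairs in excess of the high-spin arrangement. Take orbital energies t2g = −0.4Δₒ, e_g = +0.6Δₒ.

With Δₒ > P the complex is low-spin.
That gives t2g^5 e_g^0.
Orbital CFSE = -2.0Δₒ = -2.0 × 315 = -630 kJ/mol.
Excess pairs vs high-spin: 2 − 0 = 2; pairing cost = +540 kJ/mol.
Net CFSE = -630 + 540 = -90 kJ/mol.

-90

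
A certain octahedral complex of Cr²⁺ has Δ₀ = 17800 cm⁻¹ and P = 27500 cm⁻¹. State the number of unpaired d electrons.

4

Cr sits in group 6; removing 2 electrons leaves Cr²⁺ with 6 − 2 = 4 d electrons.
With Δ₀ < P the complex is high-spin.
That gives t2g^3 e_g^1.
Unpaired electrons: 4.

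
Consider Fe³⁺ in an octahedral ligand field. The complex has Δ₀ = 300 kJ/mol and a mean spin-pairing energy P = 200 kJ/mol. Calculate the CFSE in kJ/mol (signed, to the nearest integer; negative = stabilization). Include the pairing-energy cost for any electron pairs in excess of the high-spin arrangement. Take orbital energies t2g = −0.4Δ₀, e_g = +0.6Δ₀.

-200

Group 8 minus oxidation state +3 gives a d⁵ configuration for Fe³⁺.
Here Δ₀ > P (300 > 200), so the low-spin state is favoured.
Configuration: t2g^5 e_g^0.
Orbital CFSE = -2.0Δ₀ = -2.0 × 300 = -600 kJ/mol.
Excess pairs vs high-spin: 2 − 0 = 2; pairing cost = +400 kJ/mol.
Net CFSE = -600 + 400 = -200 kJ/mol.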